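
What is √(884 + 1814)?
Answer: √2698 ≈ 51.942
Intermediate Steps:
√(884 + 1814) = √2698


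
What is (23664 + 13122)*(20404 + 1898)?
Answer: 820401372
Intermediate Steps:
(23664 + 13122)*(20404 + 1898) = 36786*22302 = 820401372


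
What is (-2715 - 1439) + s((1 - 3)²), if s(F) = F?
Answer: -4150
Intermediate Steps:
(-2715 - 1439) + s((1 - 3)²) = (-2715 - 1439) + (1 - 3)² = -4154 + (-2)² = -4154 + 4 = -4150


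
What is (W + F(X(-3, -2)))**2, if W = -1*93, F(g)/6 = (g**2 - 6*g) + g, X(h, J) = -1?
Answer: 3249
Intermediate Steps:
F(g) = -30*g + 6*g**2 (F(g) = 6*((g**2 - 6*g) + g) = 6*(g**2 - 5*g) = -30*g + 6*g**2)
W = -93
(W + F(X(-3, -2)))**2 = (-93 + 6*(-1)*(-5 - 1))**2 = (-93 + 6*(-1)*(-6))**2 = (-93 + 36)**2 = (-57)**2 = 3249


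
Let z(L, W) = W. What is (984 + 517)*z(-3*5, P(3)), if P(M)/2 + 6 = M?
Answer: -9006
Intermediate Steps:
P(M) = -12 + 2*M
(984 + 517)*z(-3*5, P(3)) = (984 + 517)*(-12 + 2*3) = 1501*(-12 + 6) = 1501*(-6) = -9006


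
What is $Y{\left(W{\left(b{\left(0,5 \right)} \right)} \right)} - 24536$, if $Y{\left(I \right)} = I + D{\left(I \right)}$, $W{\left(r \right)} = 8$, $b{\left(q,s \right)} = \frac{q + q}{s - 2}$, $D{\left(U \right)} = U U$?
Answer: $-24464$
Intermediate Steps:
$D{\left(U \right)} = U^{2}$
$b{\left(q,s \right)} = \frac{2 q}{-2 + s}$
$Y{\left(I \right)} = I + I^{2}$
$Y{\left(W{\left(b{\left(0,5 \right)} \right)} \right)} - 24536 = 8 \left(1 + 8\right) - 24536 = 8 \cdot 9 - 24536 = 72 - 24536 = -24464$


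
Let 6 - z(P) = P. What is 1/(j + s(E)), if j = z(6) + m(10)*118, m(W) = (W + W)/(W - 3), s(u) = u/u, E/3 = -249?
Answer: 7/2367 ≈ 0.0029573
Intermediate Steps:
z(P) = 6 - P
E = -747 (E = 3*(-249) = -747)
s(u) = 1
m(W) = 2*W/(-3 + W) (m(W) = (2*W)/(-3 + W) = 2*W/(-3 + W))
j = 2360/7 (j = (6 - 1*6) + (2*10/(-3 + 10))*118 = (6 - 6) + (2*10/7)*118 = 0 + (2*10*(⅐))*118 = 0 + (20/7)*118 = 0 + 2360/7 = 2360/7 ≈ 337.14)
1/(j + s(E)) = 1/(2360/7 + 1) = 1/(2367/7) = 7/2367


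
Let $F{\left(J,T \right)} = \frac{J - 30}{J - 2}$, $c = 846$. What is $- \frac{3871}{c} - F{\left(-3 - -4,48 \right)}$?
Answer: $- \frac{28405}{846} \approx -33.576$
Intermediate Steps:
$F{\left(J,T \right)} = \frac{-30 + J}{-2 + J}$
$- \frac{3871}{c} - F{\left(-3 - -4,48 \right)} = - \frac{3871}{846} - \frac{-30 - -1}{-2 - -1} = \left(-3871\right) \frac{1}{846} - \frac{-30 + \left(-3 + 4\right)}{-2 + \left(-3 + 4\right)} = - \frac{3871}{846} - \frac{-30 + 1}{-2 + 1} = - \frac{3871}{846} - \frac{1}{-1} \left(-29\right) = - \frac{3871}{846} - \left(-1\right) \left(-29\right) = - \frac{3871}{846} - 29 = - \frac{28405}{846}$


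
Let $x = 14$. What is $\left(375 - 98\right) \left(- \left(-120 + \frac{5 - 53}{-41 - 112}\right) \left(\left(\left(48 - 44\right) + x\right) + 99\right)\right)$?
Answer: $\frac{65941512}{17} \approx 3.8789 \cdot 10^{6}$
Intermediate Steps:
$\left(375 - 98\right) \left(- \left(-120 + \frac{5 - 53}{-41 - 112}\right) \left(\left(\left(48 - 44\right) + x\right) + 99\right)\right) = \left(375 - 98\right) \left(- \left(-120 + \frac{5 - 53}{-41 - 112}\right) \left(\left(\left(48 - 44\right) + 14\right) + 99\right)\right) = 277 \left(- \left(-120 - \frac{48}{-153}\right) \left(\left(4 + 14\right) + 99\right)\right) = 277 \left(- \left(-120 - - \frac{16}{51}\right) \left(18 + 99\right)\right) = 277 \left(- \left(-120 + \frac{16}{51}\right) 117\right) = 277 \left(- \frac{\left(-6104\right) 117}{51}\right) = 277 \left(\left(-1\right) \left(- \frac{238056}{17}\right)\right) = 277 \cdot \frac{238056}{17} = \frac{65941512}{17}$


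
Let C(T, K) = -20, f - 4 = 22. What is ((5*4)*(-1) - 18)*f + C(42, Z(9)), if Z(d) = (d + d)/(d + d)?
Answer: -1008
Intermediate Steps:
Z(d) = 1 (Z(d) = (2*d)/((2*d)) = (2*d)*(1/(2*d)) = 1)
f = 26 (f = 4 + 22 = 26)
((5*4)*(-1) - 18)*f + C(42, Z(9)) = ((5*4)*(-1) - 18)*26 - 20 = (20*(-1) - 18)*26 - 20 = (-20 - 18)*26 - 20 = -38*26 - 20 = -988 - 20 = -1008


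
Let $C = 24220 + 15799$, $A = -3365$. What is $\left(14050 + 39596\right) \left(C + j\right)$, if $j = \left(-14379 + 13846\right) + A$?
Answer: $1937747166$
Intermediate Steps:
$j = -3898$ ($j = \left(-14379 + 13846\right) - 3365 = -533 - 3365 = -3898$)
$C = 40019$
$\left(14050 + 39596\right) \left(C + j\right) = \left(14050 + 39596\right) \left(40019 - 3898\right) = 53646 \cdot 36121 = 1937747166$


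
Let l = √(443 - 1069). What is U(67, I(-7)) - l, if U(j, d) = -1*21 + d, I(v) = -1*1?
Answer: -22 - I*√626 ≈ -22.0 - 25.02*I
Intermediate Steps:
I(v) = -1
l = I*√626 (l = √(-626) = I*√626 ≈ 25.02*I)
U(j, d) = -21 + d
U(67, I(-7)) - l = (-21 - 1) - I*√626 = -22 - I*√626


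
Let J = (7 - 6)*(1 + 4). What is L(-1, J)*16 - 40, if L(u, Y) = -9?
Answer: -184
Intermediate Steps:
J = 5 (J = 1*5 = 5)
L(-1, J)*16 - 40 = -9*16 - 40 = -144 - 40 = -184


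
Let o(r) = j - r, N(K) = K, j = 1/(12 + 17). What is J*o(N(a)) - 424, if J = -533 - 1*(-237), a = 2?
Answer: 4576/29 ≈ 157.79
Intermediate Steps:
j = 1/29 ≈ 0.034483
J = -296 (J = -533 + 237 = -296)
o(r) = 1/29 - r
J*o(N(a)) - 424 = -296*(1/29 - 1*2) - 424 = -296*(1/29 - 2) - 424 = -296*(-57/29) - 424 = 16872/29 - 424 = 4576/29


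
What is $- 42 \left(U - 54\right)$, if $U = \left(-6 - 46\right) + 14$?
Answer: $3864$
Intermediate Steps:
$U = -38$ ($U = -52 + 14 = -38$)
$- 42 \left(U - 54\right) = - 42 \left(-38 - 54\right) = \left(-42\right) \left(-92\right) = 3864$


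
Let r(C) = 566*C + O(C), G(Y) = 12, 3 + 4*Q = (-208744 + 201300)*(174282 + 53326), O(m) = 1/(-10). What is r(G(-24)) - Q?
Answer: 8471705613/20 ≈ 4.2359e+8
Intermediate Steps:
O(m) = -⅒
Q = -1694313955/4 (Q = -¾ + ((-208744 + 201300)*(174282 + 53326))/4 = -¾ + (-7444*227608)/4 = -¾ + (¼)*(-1694313952) = -¾ - 423578488 = -1694313955/4 ≈ -4.2358e+8)
r(C) = -⅒ + 566*C (r(C) = 566*C - ⅒ = -⅒ + 566*C)
r(G(-24)) - Q = (-⅒ + 566*12) - 1*(-1694313955/4) = (-⅒ + 6792) + 1694313955/4 = 67919/10 + 1694313955/4 = 8471705613/20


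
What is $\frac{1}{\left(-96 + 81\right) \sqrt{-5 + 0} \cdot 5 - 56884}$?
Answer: $\frac{i}{- 56884 i + 75 \sqrt{5}} \approx -1.7579 \cdot 10^{-5} + 5.1828 \cdot 10^{-8} i$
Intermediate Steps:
$\frac{1}{\left(-96 + 81\right) \sqrt{-5 + 0} \cdot 5 - 56884} = \frac{1}{- 15 \sqrt{-5} \cdot 5 - 56884} = \frac{1}{- 15 i \sqrt{5} \cdot 5 - 56884} = \frac{1}{- 15 \cdot 5 i \sqrt{5} - 56884} = \frac{1}{- 75 i \sqrt{5} - 56884} = \frac{1}{-56884 - 75 i \sqrt{5}}$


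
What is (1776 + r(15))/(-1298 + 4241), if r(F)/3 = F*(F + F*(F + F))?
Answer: 7567/981 ≈ 7.7136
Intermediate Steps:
r(F) = 3*F*(F + 2*F²) (r(F) = 3*(F*(F + F*(F + F))) = 3*(F*(F + F*(2*F))) = 3*(F*(F + 2*F²)) = 3*F*(F + 2*F²))
(1776 + r(15))/(-1298 + 4241) = (1776 + 15²*(3 + 6*15))/(-1298 + 4241) = (1776 + 225*(3 + 90))/2943 = (1776 + 225*93)*(1/2943) = (1776 + 20925)*(1/2943) = 22701*(1/2943) = 7567/981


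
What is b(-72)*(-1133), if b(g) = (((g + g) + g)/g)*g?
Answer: 244728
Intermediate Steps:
b(g) = 3*g (b(g) = ((2*g + g)/g)*g = ((3*g)/g)*g = 3*g)
b(-72)*(-1133) = (3*(-72))*(-1133) = -216*(-1133) = 244728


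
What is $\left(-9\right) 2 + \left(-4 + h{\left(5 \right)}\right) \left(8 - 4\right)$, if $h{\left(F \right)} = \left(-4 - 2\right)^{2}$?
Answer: $110$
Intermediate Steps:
$h{\left(F \right)} = 36$ ($h{\left(F \right)} = \left(-6\right)^{2} = 36$)
$\left(-9\right) 2 + \left(-4 + h{\left(5 \right)}\right) \left(8 - 4\right) = \left(-9\right) 2 + \left(-4 + 36\right) \left(8 - 4\right) = -18 + 32 \cdot 4 = -18 + 128 = 110$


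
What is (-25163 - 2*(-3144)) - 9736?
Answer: -28611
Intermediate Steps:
(-25163 - 2*(-3144)) - 9736 = (-25163 + 6288) - 9736 = -18875 - 9736 = -28611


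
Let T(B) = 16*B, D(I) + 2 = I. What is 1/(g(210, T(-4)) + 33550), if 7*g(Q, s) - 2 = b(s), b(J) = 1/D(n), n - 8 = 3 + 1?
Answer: 10/335503 ≈ 2.9806e-5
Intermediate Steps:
n = 12 (n = 8 + (3 + 1) = 8 + 4 = 12)
D(I) = -2 + I
b(J) = ⅒ (b(J) = 1/(-2 + 12) = 1/10 = ⅒)
g(Q, s) = 3/10 (g(Q, s) = 2/7 + (⅐)*(⅒) = 2/7 + 1/70 = 3/10)
1/(g(210, T(-4)) + 33550) = 1/(3/10 + 33550) = 1/(335503/10) = 10/335503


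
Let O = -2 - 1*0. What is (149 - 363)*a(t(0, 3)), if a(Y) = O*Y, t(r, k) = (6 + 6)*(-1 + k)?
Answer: 10272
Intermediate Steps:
O = -2 (O = -2 + 0 = -2)
t(r, k) = -12 + 12*k (t(r, k) = 12*(-1 + k) = -12 + 12*k)
a(Y) = -2*Y
(149 - 363)*a(t(0, 3)) = (149 - 363)*(-2*(-12 + 12*3)) = -(-428)*(-12 + 36) = -(-428)*24 = -214*(-48) = 10272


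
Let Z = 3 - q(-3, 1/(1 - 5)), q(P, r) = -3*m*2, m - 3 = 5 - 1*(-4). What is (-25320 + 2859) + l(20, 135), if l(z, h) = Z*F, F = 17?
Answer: -21186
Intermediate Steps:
m = 12 (m = 3 + (5 - 1*(-4)) = 3 + (5 + 4) = 3 + 9 = 12)
q(P, r) = -72 (q(P, r) = -3*12*2 = -36*2 = -72)
Z = 75 (Z = 3 - 1*(-72) = 3 + 72 = 75)
l(z, h) = 1275 (l(z, h) = 75*17 = 1275)
(-25320 + 2859) + l(20, 135) = (-25320 + 2859) + 1275 = -22461 + 1275 = -21186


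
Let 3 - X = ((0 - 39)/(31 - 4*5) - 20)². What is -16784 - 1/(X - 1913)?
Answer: -5004837623/298191 ≈ -16784.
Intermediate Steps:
X = -66718/121 (X = 3 - ((0 - 39)/(31 - 4*5) - 20)² = 3 - (-39/(31 - 20) - 20)² = 3 - (-39/11 - 20)² = 3 - (-259/11)² = 3 - 1*67081/121 = 3 - 67081/121 = -66718/121 ≈ -551.39)
-16784 - 1/(X - 1913) = -16784 - 1/(-66718/121 - 1913) = -16784 - 1/(-298191/121) = -16784 - 1*(-121/298191) = -16784 + 121/298191 = -5004837623/298191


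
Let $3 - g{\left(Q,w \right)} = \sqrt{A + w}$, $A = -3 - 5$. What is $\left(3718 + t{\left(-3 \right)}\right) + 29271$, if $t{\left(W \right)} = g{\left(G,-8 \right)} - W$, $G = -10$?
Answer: $32995 - 4 i \approx 32995.0 - 4.0 i$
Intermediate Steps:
$A = -8$ ($A = -3 - 5 = -8$)
$g{\left(Q,w \right)} = 3 - \sqrt{-8 + w}$
$t{\left(W \right)} = 3 - W - 4 i$ ($t{\left(W \right)} = \left(3 - \sqrt{-8 - 8}\right) - W = \left(3 - \sqrt{-16}\right) - W = \left(3 - 4 i\right) - W = 3 - W - 4 i$)
$\left(3718 + t{\left(-3 \right)}\right) + 29271 = \left(3718 - \left(-6 + 4 i\right)\right) + 29271 = \left(3718 + \left(3 + 3 - 4 i\right)\right) + 29271 = \left(3718 + \left(6 - 4 i\right)\right) + 29271 = \left(3724 - 4 i\right) + 29271 = 32995 - 4 i$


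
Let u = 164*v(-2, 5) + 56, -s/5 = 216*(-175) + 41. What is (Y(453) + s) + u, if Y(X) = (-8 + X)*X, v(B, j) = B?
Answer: 390108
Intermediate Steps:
s = 188795 (s = -5*(216*(-175) + 41) = -5*(-37800 + 41) = -5*(-37759) = 188795)
u = -272 (u = 164*(-2) + 56 = -328 + 56 = -272)
Y(X) = X*(-8 + X)
(Y(453) + s) + u = (453*(-8 + 453) + 188795) - 272 = (453*445 + 188795) - 272 = (201585 + 188795) - 272 = 390380 - 272 = 390108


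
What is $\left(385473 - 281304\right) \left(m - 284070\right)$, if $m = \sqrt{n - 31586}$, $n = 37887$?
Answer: $-29591287830 + 104169 \sqrt{6301} \approx -2.9583 \cdot 10^{10}$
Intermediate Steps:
$m = \sqrt{6301}$ ($m = \sqrt{37887 - 31586} = \sqrt{6301} \approx 79.379$)
$\left(385473 - 281304\right) \left(m - 284070\right) = \left(385473 - 281304\right) \left(\sqrt{6301} - 284070\right) = 104169 \left(\sqrt{6301} - 284070\right) = 104169 \left(-284070 + \sqrt{6301}\right) = -29591287830 + 104169 \sqrt{6301}$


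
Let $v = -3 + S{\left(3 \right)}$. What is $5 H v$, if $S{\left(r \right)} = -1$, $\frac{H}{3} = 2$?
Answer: $-120$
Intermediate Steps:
$H = 6$ ($H = 3 \cdot 2 = 6$)
$v = -4$ ($v = -3 - 1 = -4$)
$5 H v = 5 \cdot 6 \left(-4\right) = 30 \left(-4\right) = -120$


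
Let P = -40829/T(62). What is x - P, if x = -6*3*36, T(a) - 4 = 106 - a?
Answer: 9725/48 ≈ 202.60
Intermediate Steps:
T(a) = 110 - a (T(a) = 4 + (106 - a) = 110 - a)
x = -648 (x = -18*36 = -648)
P = -40829/48 (P = -40829/(110 - 1*62) = -40829/(110 - 62) = -40829/48 ≈ -850.60)
x - P = -648 - 1*(-40829/48) = -648 + 40829/48 = 9725/48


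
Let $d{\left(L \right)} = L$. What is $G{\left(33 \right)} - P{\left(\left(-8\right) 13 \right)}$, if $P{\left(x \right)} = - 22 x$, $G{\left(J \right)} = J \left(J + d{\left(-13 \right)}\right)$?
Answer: $-1628$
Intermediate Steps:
$G{\left(J \right)} = J \left(-13 + J\right)$ ($G{\left(J \right)} = J \left(J - 13\right) = J \left(-13 + J\right)$)
$G{\left(33 \right)} - P{\left(\left(-8\right) 13 \right)} = 33 \left(-13 + 33\right) - - 22 \left(\left(-8\right) 13\right) = 33 \cdot 20 - \left(-22\right) \left(-104\right) = 660 - 2288 = -1628$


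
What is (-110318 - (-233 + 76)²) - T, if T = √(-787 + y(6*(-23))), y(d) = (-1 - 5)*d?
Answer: -134967 - √41 ≈ -1.3497e+5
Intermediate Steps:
y(d) = -6*d
T = √41 (T = √(-787 - 36*(-23)) = √(-787 - 6*(-138)) = √(-787 + 828) = √41 ≈ 6.4031)
(-110318 - (-233 + 76)²) - T = (-110318 - (-233 + 76)²) - √41 = (-110318 - 1*(-157)²) - √41 = (-110318 - 1*24649) - √41 = (-110318 - 24649) - √41 = -134967 - √41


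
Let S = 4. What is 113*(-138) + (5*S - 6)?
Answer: -15580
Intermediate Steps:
113*(-138) + (5*S - 6) = 113*(-138) + (5*4 - 6) = -15594 + (20 - 6) = -15594 + 14 = -15580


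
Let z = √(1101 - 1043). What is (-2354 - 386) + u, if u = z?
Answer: -2740 + √58 ≈ -2732.4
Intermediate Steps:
z = √58 ≈ 7.6158
u = √58 ≈ 7.6158
(-2354 - 386) + u = (-2354 - 386) + √58 = -2740 + √58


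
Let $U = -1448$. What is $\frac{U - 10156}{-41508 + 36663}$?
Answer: $\frac{3868}{1615} \approx 2.395$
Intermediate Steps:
$\frac{U - 10156}{-41508 + 36663} = \frac{-1448 - 10156}{-41508 + 36663} = - \frac{11604}{-4845} = \left(-11604\right) \left(- \frac{1}{4845}\right) = \frac{3868}{1615}$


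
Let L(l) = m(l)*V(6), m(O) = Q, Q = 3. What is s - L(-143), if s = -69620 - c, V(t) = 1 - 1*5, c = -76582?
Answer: 6974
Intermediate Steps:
V(t) = -4 (V(t) = 1 - 5 = -4)
m(O) = 3
s = 6962 (s = -69620 - 1*(-76582) = -69620 + 76582 = 6962)
L(l) = -12 (L(l) = 3*(-4) = -12)
s - L(-143) = 6962 - 1*(-12) = 6962 + 12 = 6974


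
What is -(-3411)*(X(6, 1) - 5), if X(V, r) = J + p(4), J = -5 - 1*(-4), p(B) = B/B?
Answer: -17055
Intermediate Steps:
p(B) = 1
J = -1 (J = -5 + 4 = -1)
X(V, r) = 0 (X(V, r) = -1 + 1 = 0)
-(-3411)*(X(6, 1) - 5) = -(-3411)*(0 - 5) = -(-3411)*(-5) = -1137*15 = -17055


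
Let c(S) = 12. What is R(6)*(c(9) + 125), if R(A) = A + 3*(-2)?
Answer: 0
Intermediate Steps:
R(A) = -6 + A (R(A) = A - 6 = -6 + A)
R(6)*(c(9) + 125) = (-6 + 6)*(12 + 125) = 0*137 = 0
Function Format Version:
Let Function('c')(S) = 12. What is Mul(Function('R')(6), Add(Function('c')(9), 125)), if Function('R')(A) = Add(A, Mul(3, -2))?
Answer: 0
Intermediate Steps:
Function('R')(A) = Add(-6, A) (Function('R')(A) = Add(A, -6) = Add(-6, A))
Mul(Function('R')(6), Add(Function('c')(9), 125)) = Mul(Add(-6, 6), Add(12, 125)) = Mul(0, 137) = 0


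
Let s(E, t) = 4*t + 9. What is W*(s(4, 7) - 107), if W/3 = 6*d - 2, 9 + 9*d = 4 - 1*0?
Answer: 1120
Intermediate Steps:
s(E, t) = 9 + 4*t
d = -5/9 (d = -1 + (4 - 1*0)/9 = -1 + (4 + 0)/9 = -1 + (⅑)*4 = -1 + 4/9 = -5/9 ≈ -0.55556)
W = -16 (W = 3*(6*(-5/9) - 2) = 3*(-10/3 - 2) = 3*(-16/3) = -16)
W*(s(4, 7) - 107) = -16*((9 + 4*7) - 107) = -16*((9 + 28) - 107) = -16*(37 - 107) = -16*(-70) = 1120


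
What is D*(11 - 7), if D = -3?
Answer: -12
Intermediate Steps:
D*(11 - 7) = -3*(11 - 7) = -3*4 = -12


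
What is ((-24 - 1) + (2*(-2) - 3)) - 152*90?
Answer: -13712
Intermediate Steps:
((-24 - 1) + (2*(-2) - 3)) - 152*90 = (-25 + (-4 - 3)) - 13680 = (-25 - 7) - 13680 = -32 - 13680 = -13712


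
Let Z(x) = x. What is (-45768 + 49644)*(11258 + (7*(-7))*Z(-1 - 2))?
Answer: 44205780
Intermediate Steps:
(-45768 + 49644)*(11258 + (7*(-7))*Z(-1 - 2)) = (-45768 + 49644)*(11258 + (7*(-7))*(-1 - 2)) = 3876*(11258 - 49*(-3)) = 3876*(11258 + 147) = 3876*11405 = 44205780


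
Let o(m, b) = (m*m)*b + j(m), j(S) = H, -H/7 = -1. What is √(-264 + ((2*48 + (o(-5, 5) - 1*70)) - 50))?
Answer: 2*I*√39 ≈ 12.49*I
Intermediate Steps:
H = 7 (H = -7*(-1) = 7)
j(S) = 7
o(m, b) = 7 + b*m² (o(m, b) = (m*m)*b + 7 = m²*b + 7 = b*m² + 7 = 7 + b*m²)
√(-264 + ((2*48 + (o(-5, 5) - 1*70)) - 50)) = √(-264 + ((2*48 + ((7 + 5*(-5)²) - 1*70)) - 50)) = √(-264 + ((96 + ((7 + 5*25) - 70)) - 50)) = √(-264 + ((96 + ((7 + 125) - 70)) - 50)) = √(-264 + ((96 + (132 - 70)) - 50)) = √(-264 + ((96 + 62) - 50)) = √(-264 + (158 - 50)) = √(-264 + 108) = √(-156) = 2*I*√39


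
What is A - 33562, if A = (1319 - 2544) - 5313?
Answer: -40100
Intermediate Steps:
A = -6538 (A = -1225 - 5313 = -6538)
A - 33562 = -6538 - 33562 = -40100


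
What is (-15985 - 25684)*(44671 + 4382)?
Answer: -2043989457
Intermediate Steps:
(-15985 - 25684)*(44671 + 4382) = -41669*49053 = -2043989457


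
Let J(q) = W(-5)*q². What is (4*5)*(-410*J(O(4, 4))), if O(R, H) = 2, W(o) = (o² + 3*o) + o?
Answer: -164000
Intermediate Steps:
W(o) = o² + 4*o
J(q) = 5*q² (J(q) = (-5*(4 - 5))*q² = (-5*(-1))*q² = 5*q²)
(4*5)*(-410*J(O(4, 4))) = (4*5)*(-2050*2²) = 20*(-2050*4) = 20*(-410*20) = 20*(-8200) = -164000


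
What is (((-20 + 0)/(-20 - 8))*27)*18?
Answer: 2430/7 ≈ 347.14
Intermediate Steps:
(((-20 + 0)/(-20 - 8))*27)*18 = (-20/(-28)*27)*18 = (-20*(-1/28)*27)*18 = ((5/7)*27)*18 = (135/7)*18 = 2430/7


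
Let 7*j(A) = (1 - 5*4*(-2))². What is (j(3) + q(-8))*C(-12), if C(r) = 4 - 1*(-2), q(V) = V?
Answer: 9750/7 ≈ 1392.9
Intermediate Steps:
C(r) = 6 (C(r) = 4 + 2 = 6)
j(A) = 1681/7 (j(A) = (1 - 5*4*(-2))²/7 = (1 - 20*(-2))²/7 = (1 + 40)²/7 = (⅐)*41² = (⅐)*1681 = 1681/7)
(j(3) + q(-8))*C(-12) = (1681/7 - 8)*6 = (1625/7)*6 = 9750/7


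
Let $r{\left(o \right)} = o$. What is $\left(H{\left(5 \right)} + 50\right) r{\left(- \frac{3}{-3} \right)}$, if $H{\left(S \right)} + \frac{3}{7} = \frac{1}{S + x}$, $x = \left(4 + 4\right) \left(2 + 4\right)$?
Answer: $\frac{18398}{371} \approx 49.59$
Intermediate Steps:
$x = 48$ ($x = 8 \cdot 6 = 48$)
$H{\left(S \right)} = - \frac{3}{7} + \frac{1}{48 + S}$ ($H{\left(S \right)} = - \frac{3}{7} + \frac{1}{S + 48} = - \frac{3}{7} + \frac{1}{48 + S}$)
$\left(H{\left(5 \right)} + 50\right) r{\left(- \frac{3}{-3} \right)} = \left(\frac{-137 - 15}{7 \left(48 + 5\right)} + 50\right) \left(- \frac{3}{-3}\right) = \left(\frac{-137 - 15}{7 \cdot 53} + 50\right) \left(\left(-3\right) \left(- \frac{1}{3}\right)\right) = \left(\frac{1}{7} \cdot \frac{1}{53} \left(-152\right) + 50\right) 1 = \left(- \frac{152}{371} + 50\right) 1 = \frac{18398}{371} \cdot 1 = \frac{18398}{371}$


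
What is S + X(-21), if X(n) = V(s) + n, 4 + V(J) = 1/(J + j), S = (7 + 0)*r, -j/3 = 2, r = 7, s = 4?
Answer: 47/2 ≈ 23.500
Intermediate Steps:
j = -6 (j = -3*2 = -6)
S = 49 (S = (7 + 0)*7 = 7*7 = 49)
V(J) = -4 + 1/(-6 + J) (V(J) = -4 + 1/(J - 6) = -4 + 1/(-6 + J))
X(n) = -9/2 + n (X(n) = (25 - 4*4)/(-6 + 4) + n = (25 - 16)/(-2) + n = -1/2*9 + n = -9/2 + n)
S + X(-21) = 49 + (-9/2 - 21) = 49 - 51/2 = 47/2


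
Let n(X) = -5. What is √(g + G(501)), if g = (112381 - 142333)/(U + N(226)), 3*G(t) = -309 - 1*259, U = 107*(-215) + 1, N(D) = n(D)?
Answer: 2*I*√223979775978/69027 ≈ 13.712*I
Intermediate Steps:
N(D) = -5
U = -23004 (U = -23005 + 1 = -23004)
G(t) = -568/3 (G(t) = (-309 - 1*259)/3 = (-309 - 259)/3 = (⅓)*(-568) = -568/3)
g = 29952/23009 (g = (112381 - 142333)/(-23004 - 5) = -29952/(-23009) = -29952*(-1/23009) = 29952/23009 ≈ 1.3018)
√(g + G(501)) = √(29952/23009 - 568/3) = √(-12979256/69027) = 2*I*√223979775978/69027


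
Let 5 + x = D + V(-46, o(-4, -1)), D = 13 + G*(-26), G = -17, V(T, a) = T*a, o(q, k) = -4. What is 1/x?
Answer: 1/634 ≈ 0.0015773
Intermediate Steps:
D = 455 (D = 13 - 17*(-26) = 13 + 442 = 455)
x = 634 (x = -5 + (455 - 46*(-4)) = -5 + (455 + 184) = -5 + 639 = 634)
1/x = 1/634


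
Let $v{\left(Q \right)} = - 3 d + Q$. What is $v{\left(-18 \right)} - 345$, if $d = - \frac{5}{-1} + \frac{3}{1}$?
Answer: $-387$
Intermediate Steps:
$d = 8$ ($d = \left(-5\right) \left(-1\right) + 3 \cdot 1 = 5 + 3 = 8$)
$v{\left(Q \right)} = -24 + Q$ ($v{\left(Q \right)} = \left(-3\right) 8 + Q = -24 + Q$)
$v{\left(-18 \right)} - 345 = \left(-24 - 18\right) - 345 = -42 - 345 = -387$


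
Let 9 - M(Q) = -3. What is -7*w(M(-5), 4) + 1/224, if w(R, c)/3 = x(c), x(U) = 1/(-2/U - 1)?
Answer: 3137/224 ≈ 14.004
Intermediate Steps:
x(U) = 1/(-1 - 2/U)
M(Q) = 12 (M(Q) = 9 - 1*(-3) = 9 + 3 = 12)
w(R, c) = -3*c/(2 + c) (w(R, c) = 3*(-c/(2 + c)) = -3*c/(2 + c))
-7*w(M(-5), 4) + 1/224 = -(-21)*4/(2 + 4) + 1/224 = -(-21)*4/6 + 1/224 = -7*(-2) + 1/224 = 14 + 1/224 = 3137/224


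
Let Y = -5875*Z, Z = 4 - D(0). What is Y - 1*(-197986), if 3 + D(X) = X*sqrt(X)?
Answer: 156861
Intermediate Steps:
D(X) = -3 + X**(3/2) (D(X) = -3 + X*sqrt(X) = -3 + X**(3/2))
Z = 7 (Z = 4 - (-3 + 0**(3/2)) = 4 - (-3 + 0) = 4 - 1*(-3) = 4 + 3 = 7)
Y = -41125 (Y = -5875*7 = -41125)
Y - 1*(-197986) = -41125 - 1*(-197986) = -41125 + 197986 = 156861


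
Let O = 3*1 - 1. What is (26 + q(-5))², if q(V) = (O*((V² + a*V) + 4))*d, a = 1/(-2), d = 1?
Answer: 7921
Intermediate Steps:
a = -½ ≈ -0.50000
O = 2 (O = 3 - 1 = 2)
q(V) = 8 - V + 2*V² (q(V) = (2*((V² - V/2) + 4))*1 = (2*(4 + V² - V/2))*1 = (8 - V + 2*V²)*1 = 8 - V + 2*V²)
(26 + q(-5))² = (26 + (8 - 1*(-5) + 2*(-5)²))² = (26 + (8 + 5 + 2*25))² = (26 + (8 + 5 + 50))² = (26 + 63)² = 89² = 7921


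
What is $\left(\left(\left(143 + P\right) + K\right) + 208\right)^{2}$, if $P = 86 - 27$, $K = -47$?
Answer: $131769$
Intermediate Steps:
$P = 59$ ($P = 86 - 27 = 59$)
$\left(\left(\left(143 + P\right) + K\right) + 208\right)^{2} = \left(\left(\left(143 + 59\right) - 47\right) + 208\right)^{2} = \left(\left(202 - 47\right) + 208\right)^{2} = \left(155 + 208\right)^{2} = 363^{2} = 131769$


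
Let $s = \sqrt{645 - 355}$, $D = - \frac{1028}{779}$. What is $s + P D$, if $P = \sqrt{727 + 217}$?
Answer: $\sqrt{290} - \frac{4112 \sqrt{59}}{779} \approx -23.516$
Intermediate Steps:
$P = 4 \sqrt{59}$ ($P = \sqrt{944} = 4 \sqrt{59} \approx 30.725$)
$D = - \frac{1028}{779}$ ($D = \left(-1028\right) \frac{1}{779} = - \frac{1028}{779} \approx -1.3196$)
$s = \sqrt{290} \approx 17.029$
$s + P D = \sqrt{290} + 4 \sqrt{59} \left(- \frac{1028}{779}\right) = \sqrt{290} - \frac{4112 \sqrt{59}}{779}$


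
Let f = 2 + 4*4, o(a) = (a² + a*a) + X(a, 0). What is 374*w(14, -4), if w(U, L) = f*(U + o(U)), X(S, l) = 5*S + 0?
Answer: 3204432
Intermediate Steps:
X(S, l) = 5*S
o(a) = 2*a² + 5*a (o(a) = (a² + a*a) + 5*a = (a² + a²) + 5*a = 2*a² + 5*a)
f = 18 (f = 2 + 16 = 18)
w(U, L) = 18*U + 18*U*(5 + 2*U) (w(U, L) = 18*(U + U*(5 + 2*U)) = 18*U + 18*U*(5 + 2*U))
374*w(14, -4) = 374*(36*14*(3 + 14)) = 374*(36*14*17) = 374*8568 = 3204432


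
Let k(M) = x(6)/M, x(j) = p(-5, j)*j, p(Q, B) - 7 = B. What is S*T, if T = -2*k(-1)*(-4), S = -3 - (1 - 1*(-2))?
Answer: 3744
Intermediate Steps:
p(Q, B) = 7 + B
x(j) = j*(7 + j) (x(j) = (7 + j)*j = j*(7 + j))
k(M) = 78/M (k(M) = (6*(7 + 6))/M = (6*13)/M = 78/M)
S = -6 (S = -3 - (1 + 2) = -3 - 1*3 = -3 - 3 = -6)
T = -624 (T = -156/(-1)*(-4) = -156*(-1)*(-4) = -2*(-78)*(-4) = 156*(-4) = -624)
S*T = -6*(-624) = 3744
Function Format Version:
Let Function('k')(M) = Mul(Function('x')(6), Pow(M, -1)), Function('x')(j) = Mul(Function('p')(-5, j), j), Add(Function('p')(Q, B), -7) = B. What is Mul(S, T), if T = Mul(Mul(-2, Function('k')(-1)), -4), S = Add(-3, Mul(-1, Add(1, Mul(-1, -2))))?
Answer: 3744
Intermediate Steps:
Function('p')(Q, B) = Add(7, B)
Function('x')(j) = Mul(j, Add(7, j)) (Function('x')(j) = Mul(Add(7, j), j) = Mul(j, Add(7, j)))
Function('k')(M) = Mul(78, Pow(M, -1)) (Function('k')(M) = Mul(Mul(6, Add(7, 6)), Pow(M, -1)) = Mul(Mul(6, 13), Pow(M, -1)) = Mul(78, Pow(M, -1)))
S = -6 (S = Add(-3, Mul(-1, Add(1, 2))) = Add(-3, Mul(-1, 3)) = Add(-3, -3) = -6)
T = -624 (T = Mul(Mul(-2, Mul(78, Pow(-1, -1))), -4) = Mul(Mul(-2, Mul(78, -1)), -4) = Mul(Mul(-2, -78), -4) = Mul(156, -4) = -624)
Mul(S, T) = Mul(-6, -624) = 3744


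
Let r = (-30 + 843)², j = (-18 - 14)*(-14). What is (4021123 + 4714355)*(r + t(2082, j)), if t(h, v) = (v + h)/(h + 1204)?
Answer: 9486496150272696/1643 ≈ 5.7739e+12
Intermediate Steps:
j = 448 (j = -32*(-14) = 448)
t(h, v) = (h + v)/(1204 + h)
r = 660969 (r = 813² = 660969)
(4021123 + 4714355)*(r + t(2082, j)) = (4021123 + 4714355)*(660969 + (2082 + 448)/(1204 + 2082)) = 8735478*(660969 + 2530/3286) = 8735478*(660969 + (1/3286)*2530) = 8735478*(660969 + 1265/1643) = 8735478*(1085973332/1643) = 9486496150272696/1643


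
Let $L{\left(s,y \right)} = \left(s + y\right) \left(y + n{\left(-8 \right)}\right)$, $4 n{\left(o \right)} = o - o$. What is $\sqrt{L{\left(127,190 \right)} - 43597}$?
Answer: $\sqrt{16633} \approx 128.97$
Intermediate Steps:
$n{\left(o \right)} = 0$ ($n{\left(o \right)} = \frac{o - o}{4} = \frac{1}{4} \cdot 0 = 0$)
$L{\left(s,y \right)} = y \left(s + y\right)$ ($L{\left(s,y \right)} = \left(s + y\right) \left(y + 0\right) = \left(s + y\right) y = y \left(s + y\right)$)
$\sqrt{L{\left(127,190 \right)} - 43597} = \sqrt{190 \left(127 + 190\right) - 43597} = \sqrt{190 \cdot 317 - 43597} = \sqrt{60230 - 43597} = \sqrt{16633}$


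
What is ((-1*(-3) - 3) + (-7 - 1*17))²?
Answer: 576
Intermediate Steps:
((-1*(-3) - 3) + (-7 - 1*17))² = ((3 - 3) + (-7 - 17))² = (0 - 24)² = (-24)² = 576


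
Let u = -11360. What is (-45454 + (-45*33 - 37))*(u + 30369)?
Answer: -892966784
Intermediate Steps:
(-45454 + (-45*33 - 37))*(u + 30369) = (-45454 + (-45*33 - 37))*(-11360 + 30369) = (-45454 + (-1485 - 37))*19009 = (-45454 - 1522)*19009 = -46976*19009 = -892966784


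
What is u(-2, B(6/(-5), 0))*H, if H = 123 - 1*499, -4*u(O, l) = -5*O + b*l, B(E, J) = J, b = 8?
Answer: 940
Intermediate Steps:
u(O, l) = -2*l + 5*O/4 (u(O, l) = -(-5*O + 8*l)/4 = -2*l + 5*O/4)
H = -376 (H = 123 - 499 = -376)
u(-2, B(6/(-5), 0))*H = (-2*0 + (5/4)*(-2))*(-376) = (0 - 5/2)*(-376) = -5/2*(-376) = 940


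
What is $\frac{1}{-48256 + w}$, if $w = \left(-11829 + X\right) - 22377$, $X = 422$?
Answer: $- \frac{1}{82040} \approx -1.2189 \cdot 10^{-5}$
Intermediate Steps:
$w = -33784$ ($w = \left(-11829 + 422\right) - 22377 = -11407 - 22377 = -33784$)
$\frac{1}{-48256 + w} = \frac{1}{-48256 - 33784} = \frac{1}{-82040} = - \frac{1}{82040}$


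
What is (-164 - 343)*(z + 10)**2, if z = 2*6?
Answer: -245388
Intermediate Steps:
z = 12
(-164 - 343)*(z + 10)**2 = (-164 - 343)*(12 + 10)**2 = -507*22**2 = -507*484 = -245388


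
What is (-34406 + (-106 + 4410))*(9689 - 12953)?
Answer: 98252928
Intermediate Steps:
(-34406 + (-106 + 4410))*(9689 - 12953) = (-34406 + 4304)*(-3264) = -30102*(-3264) = 98252928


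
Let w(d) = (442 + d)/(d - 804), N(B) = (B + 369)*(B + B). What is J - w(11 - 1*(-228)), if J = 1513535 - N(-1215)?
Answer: -306367744/565 ≈ -5.4224e+5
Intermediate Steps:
N(B) = 2*B*(369 + B) (N(B) = (369 + B)*(2*B) = 2*B*(369 + B))
w(d) = (442 + d)/(-804 + d)
J = -542245 (J = 1513535 - 2*(-1215)*(369 - 1215) = 1513535 - 2*(-1215)*(-846) = 1513535 - 1*2055780 = 1513535 - 2055780 = -542245)
J - w(11 - 1*(-228)) = -542245 - (442 + (11 - 1*(-228)))/(-804 + (11 - 1*(-228))) = -542245 - (442 + (11 + 228))/(-804 + (11 + 228)) = -542245 - (442 + 239)/(-804 + 239) = -542245 - 681/(-565) = -542245 - (-1)*681/565 = -542245 - 1*(-681/565) = -542245 + 681/565 = -306367744/565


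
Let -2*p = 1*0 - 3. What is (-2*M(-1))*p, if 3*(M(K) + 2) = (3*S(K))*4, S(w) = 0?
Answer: 6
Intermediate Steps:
p = 3/2 (p = -(1*0 - 3)/2 = -(0 - 3)/2 = -1/2*(-3) = 3/2 ≈ 1.5000)
M(K) = -2 (M(K) = -2 + ((3*0)*4)/3 = -2 + (0*4)/3 = -2 + (1/3)*0 = -2 + 0 = -2)
(-2*M(-1))*p = -2*(-2)*(3/2) = 4*(3/2) = 6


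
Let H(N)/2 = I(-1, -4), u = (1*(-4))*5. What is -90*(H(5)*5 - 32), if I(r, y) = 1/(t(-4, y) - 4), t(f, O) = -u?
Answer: 11295/4 ≈ 2823.8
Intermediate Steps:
u = -20 (u = -4*5 = -20)
t(f, O) = 20 (t(f, O) = -1*(-20) = 20)
I(r, y) = 1/16 (I(r, y) = 1/(20 - 4) = 1/16)
H(N) = ⅛ (H(N) = 2*(1/16) = ⅛)
-90*(H(5)*5 - 32) = -90*((⅛)*5 - 32) = -90*(5/8 - 32) = -90*(-251/8) = 11295/4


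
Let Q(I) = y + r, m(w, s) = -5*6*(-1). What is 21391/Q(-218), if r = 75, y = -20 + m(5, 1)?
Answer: 21391/85 ≈ 251.66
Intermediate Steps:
m(w, s) = 30 (m(w, s) = -30*(-1) = 30)
y = 10 (y = -20 + 30 = 10)
Q(I) = 85 (Q(I) = 10 + 75 = 85)
21391/Q(-218) = 21391/85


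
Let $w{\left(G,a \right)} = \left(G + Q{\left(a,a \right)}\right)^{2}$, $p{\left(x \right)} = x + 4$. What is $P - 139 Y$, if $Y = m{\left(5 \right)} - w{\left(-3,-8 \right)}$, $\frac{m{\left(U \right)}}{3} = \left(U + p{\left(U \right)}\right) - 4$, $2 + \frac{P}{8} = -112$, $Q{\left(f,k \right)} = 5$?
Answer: $-4526$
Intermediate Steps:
$p{\left(x \right)} = 4 + x$
$P = -912$ ($P = -16 + 8 \left(-112\right) = -16 - 896 = -912$)
$w{\left(G,a \right)} = \left(5 + G\right)^{2}$ ($w{\left(G,a \right)} = \left(G + 5\right)^{2} = \left(5 + G\right)^{2}$)
$m{\left(U \right)} = 6 U$ ($m{\left(U \right)} = 3 \left(\left(U + \left(4 + U\right)\right) - 4\right) = 3 \left(\left(4 + 2 U\right) - 4\right) = 3 \cdot 2 U = 6 U$)
$Y = 26$ ($Y = 6 \cdot 5 - \left(5 - 3\right)^{2} = 30 - 2^{2} = 30 - 4 = 26$)
$P - 139 Y = -912 - 3614 = -4526$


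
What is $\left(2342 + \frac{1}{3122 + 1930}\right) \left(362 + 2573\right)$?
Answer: $\frac{34726288975}{5052} \approx 6.8738 \cdot 10^{6}$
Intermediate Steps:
$\left(2342 + \frac{1}{3122 + 1930}\right) \left(362 + 2573\right) = \left(2342 + \frac{1}{5052}\right) 2935 = \frac{11831785}{5052} \cdot 2935 = \frac{34726288975}{5052}$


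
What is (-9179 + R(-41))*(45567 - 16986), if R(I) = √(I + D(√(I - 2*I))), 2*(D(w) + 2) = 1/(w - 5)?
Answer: -262344999 + 28581*√(862 - 172*√41)/(2*√(-5 + √41)) ≈ -2.6234e+8 + 1.8664e+5*I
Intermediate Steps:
D(w) = -2 + 1/(2*(-5 + w)) (D(w) = -2 + 1/(2*(w - 5)) = -2 + 1/(2*(-5 + w)))
R(I) = √(I + (21 - 4*√(-I))/(2*(-5 + √(-I)))) (R(I) = √(I + (21 - 4*√(I - 2*I))/(2*(-5 + √(I - 2*I)))) = √(I + (21 - 4*√(-I))/(2*(-5 + √(-I)))))
(-9179 + R(-41))*(45567 - 16986) = (-9179 + √2*√((21 - 4*√41 + 2*(-41)*(-5 + √(-1*(-41))))/(-5 + √(-1*(-41))))/2)*(45567 - 16986) = (-9179 + √2*√((21 - 4*√41 + 2*(-41)*(-5 + √41))/(-5 + √41))/2)*28581 = (-9179 + √2*√((21 - 4*√41 + (410 - 82*√41))/(-5 + √41))/2)*28581 = (-9179 + √2*√((431 - 86*√41)/(-5 + √41))/2)*28581 = (-9179 + √2*(√(431 - 86*√41)/√(-5 + √41))/2)*28581 = (-9179 + √2*√(431 - 86*√41)/(2*√(-5 + √41)))*28581 = -262344999 + 28581*√2*√(431 - 86*√41)/(2*√(-5 + √41))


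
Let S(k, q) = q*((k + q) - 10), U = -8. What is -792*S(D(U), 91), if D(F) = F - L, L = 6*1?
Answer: -4828824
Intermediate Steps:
L = 6
D(F) = -6 + F (D(F) = F - 1*6 = F - 6 = -6 + F)
S(k, q) = q*(-10 + k + q)
-792*S(D(U), 91) = -72072*(-10 + (-6 - 8) + 91) = -72072*(-10 - 14 + 91) = -72072*67 = -792*6097 = -4828824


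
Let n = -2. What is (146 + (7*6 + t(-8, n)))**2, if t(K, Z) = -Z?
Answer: 36100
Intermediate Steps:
(146 + (7*6 + t(-8, n)))**2 = (146 + (7*6 - 1*(-2)))**2 = (146 + (42 + 2))**2 = (146 + 44)**2 = 190**2 = 36100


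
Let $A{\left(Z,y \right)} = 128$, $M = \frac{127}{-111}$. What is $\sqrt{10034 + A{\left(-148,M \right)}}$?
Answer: $\sqrt{10162} \approx 100.81$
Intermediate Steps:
$M = - \frac{127}{111}$ ($M = 127 \left(- \frac{1}{111}\right) = - \frac{127}{111} \approx -1.1441$)
$\sqrt{10034 + A{\left(-148,M \right)}} = \sqrt{10034 + 128} = \sqrt{10162}$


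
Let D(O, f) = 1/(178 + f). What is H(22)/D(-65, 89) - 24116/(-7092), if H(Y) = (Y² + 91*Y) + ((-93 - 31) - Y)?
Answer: 1107740969/1773 ≈ 6.2478e+5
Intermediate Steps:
H(Y) = -124 + Y² + 90*Y (H(Y) = (Y² + 91*Y) + (-124 - Y) = -124 + Y² + 90*Y)
H(22)/D(-65, 89) - 24116/(-7092) = (-124 + 22² + 90*22)/(1/(178 + 89)) - 24116/(-7092) = (-124 + 484 + 1980)/(1/267) - 24116*(-1/7092) = 2340/(1/267) + 6029/1773 = 2340*267 + 6029/1773 = 624780 + 6029/1773 = 1107740969/1773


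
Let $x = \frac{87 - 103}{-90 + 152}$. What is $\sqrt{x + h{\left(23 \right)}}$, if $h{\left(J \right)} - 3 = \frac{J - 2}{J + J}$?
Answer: $\frac{\sqrt{6503986}}{1426} \approx 1.7884$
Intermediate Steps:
$x = - \frac{8}{31}$ ($x = - \frac{16}{62} = \left(-16\right) \frac{1}{62} = - \frac{8}{31} \approx -0.25806$)
$h{\left(J \right)} = 3 + \frac{-2 + J}{2 J}$ ($h{\left(J \right)} = 3 + \frac{J - 2}{J + J} = 3 + \frac{-2 + J}{2 J}$)
$\sqrt{x + h{\left(23 \right)}} = \sqrt{- \frac{8}{31} + \left(\frac{7}{2} - \frac{1}{23}\right)} = \sqrt{- \frac{8}{31} + \frac{159}{46}} = \sqrt{\frac{4561}{1426}} = \frac{\sqrt{6503986}}{1426}$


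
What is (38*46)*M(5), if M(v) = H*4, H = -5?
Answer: -34960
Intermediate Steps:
M(v) = -20 (M(v) = -5*4 = -20)
(38*46)*M(5) = (38*46)*(-20) = 1748*(-20) = -34960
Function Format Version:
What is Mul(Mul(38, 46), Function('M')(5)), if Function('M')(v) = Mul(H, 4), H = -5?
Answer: -34960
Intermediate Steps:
Function('M')(v) = -20 (Function('M')(v) = Mul(-5, 4) = -20)
Mul(Mul(38, 46), Function('M')(5)) = Mul(Mul(38, 46), -20) = Mul(1748, -20) = -34960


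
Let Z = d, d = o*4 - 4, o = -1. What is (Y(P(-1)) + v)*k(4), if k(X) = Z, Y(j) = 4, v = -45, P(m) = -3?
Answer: 328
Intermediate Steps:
d = -8 (d = -1*4 - 4 = -4 - 4 = -8)
Z = -8
k(X) = -8
(Y(P(-1)) + v)*k(4) = (4 - 45)*(-8) = -41*(-8) = 328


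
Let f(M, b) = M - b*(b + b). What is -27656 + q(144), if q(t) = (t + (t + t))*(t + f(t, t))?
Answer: -17819144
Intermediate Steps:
f(M, b) = M - 2*b**2 (f(M, b) = M - b*2*b = M - 2*b**2)
q(t) = 3*t*(-2*t**2 + 2*t) (q(t) = (t + (t + t))*(t + (t - 2*t**2)) = (t + 2*t)*(-2*t**2 + 2*t) = (3*t)*(-2*t**2 + 2*t) = 3*t*(-2*t**2 + 2*t))
-27656 + q(144) = -27656 + 6*144**2*(1 - 1*144) = -27656 + 6*20736*(1 - 144) = -27656 + 6*20736*(-143) = -27656 - 17791488 = -17819144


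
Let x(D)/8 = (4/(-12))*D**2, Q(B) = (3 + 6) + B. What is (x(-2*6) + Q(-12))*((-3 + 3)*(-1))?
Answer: 0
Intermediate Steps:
Q(B) = 9 + B
x(D) = -8*D**2/3 (x(D) = 8*((4/(-12))*D**2) = 8*((4*(-1/12))*D**2) = 8*(-D**2/3) = -8*D**2/3)
(x(-2*6) + Q(-12))*((-3 + 3)*(-1)) = (-8*(-2*6)**2/3 + (9 - 12))*((-3 + 3)*(-1)) = (-8/3*(-12)**2 - 3)*(0*(-1)) = (-8/3*144 - 3)*0 = (-384 - 3)*0 = -387*0 = 0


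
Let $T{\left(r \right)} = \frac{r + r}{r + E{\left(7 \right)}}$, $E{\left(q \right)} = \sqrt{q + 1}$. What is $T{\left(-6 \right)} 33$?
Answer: $\frac{594}{7} + \frac{198 \sqrt{2}}{7} \approx 124.86$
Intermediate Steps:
$E{\left(q \right)} = \sqrt{1 + q}$
$T{\left(r \right)} = \frac{2 r}{r + 2 \sqrt{2}}$ ($T{\left(r \right)} = \frac{r + r}{r + \sqrt{1 + 7}} = \frac{2 r}{r + \sqrt{8}} = \frac{2 r}{r + 2 \sqrt{2}}$)
$T{\left(-6 \right)} 33 = 2 \left(-6\right) \frac{1}{-6 + 2 \sqrt{2}} \cdot 33 = - \frac{12}{-6 + 2 \sqrt{2}} \cdot 33 = - \frac{396}{-6 + 2 \sqrt{2}}$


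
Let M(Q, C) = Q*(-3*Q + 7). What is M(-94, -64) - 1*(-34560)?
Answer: 7394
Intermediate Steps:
M(Q, C) = Q*(7 - 3*Q)
M(-94, -64) - 1*(-34560) = -94*(7 - 3*(-94)) - 1*(-34560) = -94*(7 + 282) + 34560 = -94*289 + 34560 = -27166 + 34560 = 7394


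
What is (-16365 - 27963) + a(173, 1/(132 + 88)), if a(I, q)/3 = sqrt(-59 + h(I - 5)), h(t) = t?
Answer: -44328 + 3*sqrt(109) ≈ -44297.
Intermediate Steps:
a(I, q) = 3*sqrt(-64 + I) (a(I, q) = 3*sqrt(-59 + (I - 5)) = 3*sqrt(-59 + (-5 + I)) = 3*sqrt(-64 + I))
(-16365 - 27963) + a(173, 1/(132 + 88)) = (-16365 - 27963) + 3*sqrt(-64 + 173) = -44328 + 3*sqrt(109)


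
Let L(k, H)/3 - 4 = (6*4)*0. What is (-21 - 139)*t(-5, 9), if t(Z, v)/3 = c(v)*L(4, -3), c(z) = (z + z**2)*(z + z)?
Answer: -9331200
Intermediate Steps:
L(k, H) = 12 (L(k, H) = 12 + 3*((6*4)*0) = 12 + 3*(24*0) = 12 + 3*0 = 12 + 0 = 12)
c(z) = 2*z*(z + z**2) (c(z) = (z + z**2)*(2*z) = 2*z*(z + z**2))
t(Z, v) = 72*v**2*(1 + v) (t(Z, v) = 3*((2*v**2*(1 + v))*12) = 3*(24*v**2*(1 + v)) = 72*v**2*(1 + v))
(-21 - 139)*t(-5, 9) = (-21 - 139)*(72*9**2*(1 + 9)) = -11520*81*10 = -160*58320 = -9331200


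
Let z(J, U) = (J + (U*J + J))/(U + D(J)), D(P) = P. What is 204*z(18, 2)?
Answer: 3672/5 ≈ 734.40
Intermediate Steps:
z(J, U) = (2*J + J*U)/(J + U) (z(J, U) = (J + (U*J + J))/(U + J) = (J + (J*U + J))/(J + U) = (J + (J + J*U))/(J + U) = (2*J + J*U)/(J + U))
204*z(18, 2) = 204*(18*(2 + 2)/(18 + 2)) = 204*(18*4/20) = 204*(18*(1/20)*4) = 204*(18/5) = 3672/5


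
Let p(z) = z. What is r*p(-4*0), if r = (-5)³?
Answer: 0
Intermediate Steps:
r = -125
r*p(-4*0) = -(-500)*0 = -125*0 = 0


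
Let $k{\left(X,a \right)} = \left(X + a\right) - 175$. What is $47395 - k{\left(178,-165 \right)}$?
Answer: $47557$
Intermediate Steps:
$k{\left(X,a \right)} = -175 + X + a$
$47395 - k{\left(178,-165 \right)} = 47395 - \left(-175 + 178 - 165\right) = 47395 - -162 = 47395 + 162 = 47557$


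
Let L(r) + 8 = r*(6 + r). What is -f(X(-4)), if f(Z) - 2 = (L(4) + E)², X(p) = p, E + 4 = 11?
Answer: -1523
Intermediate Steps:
E = 7 (E = -4 + 11 = 7)
L(r) = -8 + r*(6 + r)
f(Z) = 1523 (f(Z) = 2 + ((-8 + 4² + 6*4) + 7)² = 2 + ((-8 + 16 + 24) + 7)² = 2 + (32 + 7)² = 2 + 39² = 2 + 1521 = 1523)
-f(X(-4)) = -1*1523 = -1523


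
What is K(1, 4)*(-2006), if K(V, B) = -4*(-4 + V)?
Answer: -24072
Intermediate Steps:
K(V, B) = 16 - 4*V
K(1, 4)*(-2006) = (16 - 4*1)*(-2006) = (16 - 4)*(-2006) = 12*(-2006) = -24072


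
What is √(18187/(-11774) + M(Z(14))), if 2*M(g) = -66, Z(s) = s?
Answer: I*√5694206/406 ≈ 5.8775*I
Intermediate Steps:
M(g) = -33 (M(g) = (½)*(-66) = -33)
√(18187/(-11774) + M(Z(14))) = √(18187/(-11774) - 33) = √(18187*(-1/11774) - 33) = √(-18187/11774 - 33) = √(-406729/11774) = I*√5694206/406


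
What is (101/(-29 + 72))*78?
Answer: 7878/43 ≈ 183.21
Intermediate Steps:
(101/(-29 + 72))*78 = (101/43)*78 = 7878/43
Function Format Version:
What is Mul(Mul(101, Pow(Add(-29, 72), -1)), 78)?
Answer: Rational(7878, 43) ≈ 183.21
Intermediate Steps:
Mul(Mul(101, Pow(Add(-29, 72), -1)), 78) = Mul(Mul(101, Pow(43, -1)), 78) = Mul(Mul(101, Rational(1, 43)), 78) = Mul(Rational(101, 43), 78) = Rational(7878, 43)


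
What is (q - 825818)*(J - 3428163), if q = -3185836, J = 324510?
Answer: 12450781972062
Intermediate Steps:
(q - 825818)*(J - 3428163) = (-3185836 - 825818)*(324510 - 3428163) = -4011654*(-3103653) = 12450781972062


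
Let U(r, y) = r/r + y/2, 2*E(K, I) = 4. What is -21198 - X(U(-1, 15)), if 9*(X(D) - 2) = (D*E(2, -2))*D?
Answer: -381889/18 ≈ -21216.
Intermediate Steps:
E(K, I) = 2 (E(K, I) = (½)*4 = 2)
U(r, y) = 1 + y/2 (U(r, y) = 1 + y*(½) = 1 + y/2)
X(D) = 2 + 2*D²/9 (X(D) = 2 + ((D*2)*D)/9 = 2 + ((2*D)*D)/9 = 2 + (2*D²)/9 = 2 + 2*D²/9)
-21198 - X(U(-1, 15)) = -21198 - (2 + 2*(1 + (½)*15)²/9) = -21198 - (2 + 2*(1 + 15/2)²/9) = -21198 - (2 + 2*(17/2)²/9) = -21198 - (2 + (2/9)*(289/4)) = -21198 - (2 + 289/18) = -21198 - 1*325/18 = -21198 - 325/18 = -381889/18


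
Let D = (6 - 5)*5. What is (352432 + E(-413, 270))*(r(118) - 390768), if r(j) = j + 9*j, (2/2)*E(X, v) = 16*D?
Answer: -137334445056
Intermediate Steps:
D = 5 (D = 1*5 = 5)
E(X, v) = 80 (E(X, v) = 16*5 = 80)
r(j) = 10*j
(352432 + E(-413, 270))*(r(118) - 390768) = (352432 + 80)*(10*118 - 390768) = 352512*(1180 - 390768) = 352512*(-389588) = -137334445056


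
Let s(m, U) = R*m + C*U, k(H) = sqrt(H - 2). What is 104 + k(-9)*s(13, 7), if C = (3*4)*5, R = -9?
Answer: 104 + 303*I*sqrt(11) ≈ 104.0 + 1004.9*I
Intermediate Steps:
C = 60 (C = 12*5 = 60)
k(H) = sqrt(-2 + H)
s(m, U) = -9*m + 60*U
104 + k(-9)*s(13, 7) = 104 + sqrt(-2 - 9)*(-9*13 + 60*7) = 104 + sqrt(-11)*(-117 + 420) = 104 + (I*sqrt(11))*303 = 104 + 303*I*sqrt(11)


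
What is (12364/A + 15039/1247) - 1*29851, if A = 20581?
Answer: -69616932990/2333137 ≈ -29838.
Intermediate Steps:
(12364/A + 15039/1247) - 1*29851 = (12364/20581 + 15039/1247) - 1*29851 = (12364*(1/20581) + 15039*(1/1247)) - 29851 = (1124/1871 + 15039/1247) - 29851 = 29539597/2333137 - 29851 = -69616932990/2333137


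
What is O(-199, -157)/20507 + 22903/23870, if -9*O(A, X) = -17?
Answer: 4227452179/4405518810 ≈ 0.95958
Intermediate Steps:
O(A, X) = 17/9 (O(A, X) = -⅑*(-17) = 17/9)
O(-199, -157)/20507 + 22903/23870 = (17/9)/20507 + 22903/23870 = (17/9)*(1/20507) + 22903*(1/23870) = 17/184563 + 22903/23870 = 4227452179/4405518810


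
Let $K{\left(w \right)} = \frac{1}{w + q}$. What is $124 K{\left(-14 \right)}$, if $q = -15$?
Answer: $- \frac{124}{29} \approx -4.2759$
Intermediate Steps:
$K{\left(w \right)} = \frac{1}{-15 + w}$ ($K{\left(w \right)} = \frac{1}{w - 15} = \frac{1}{-15 + w}$)
$124 K{\left(-14 \right)} = \frac{124}{-15 - 14} = \frac{124}{-29} = 124 \left(- \frac{1}{29}\right) = - \frac{124}{29}$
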